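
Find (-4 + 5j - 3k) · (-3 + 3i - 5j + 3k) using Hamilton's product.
46 - 12i - 4j - 18k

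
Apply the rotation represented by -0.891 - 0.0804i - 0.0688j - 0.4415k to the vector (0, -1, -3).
(0.195, -0.35, -3.137)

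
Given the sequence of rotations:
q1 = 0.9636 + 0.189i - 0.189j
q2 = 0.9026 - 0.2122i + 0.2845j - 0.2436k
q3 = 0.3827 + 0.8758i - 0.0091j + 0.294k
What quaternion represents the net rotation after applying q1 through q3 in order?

q2 · q1 = 0.9636 - 0.0799i + 0.0575j - 0.2484k
q3 · q2 · q1 = 0.5123 + 0.7987i + 0.2073j + 0.2379k
0.5123 + 0.7987i + 0.2073j + 0.2379k


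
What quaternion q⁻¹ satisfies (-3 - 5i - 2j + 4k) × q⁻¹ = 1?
-0.0556 + 0.0926i + 0.037j - 0.0741k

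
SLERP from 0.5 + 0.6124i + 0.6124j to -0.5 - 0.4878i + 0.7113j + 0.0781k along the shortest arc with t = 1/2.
0.6702 + 0.7374i - 0.0663j - 0.0523k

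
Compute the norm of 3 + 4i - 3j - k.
√35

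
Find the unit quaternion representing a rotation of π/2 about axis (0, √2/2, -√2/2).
0.7071 + 0.5j - 0.5k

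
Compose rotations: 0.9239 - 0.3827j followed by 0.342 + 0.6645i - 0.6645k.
0.316 + 0.3596i - 0.1309j - 0.8682k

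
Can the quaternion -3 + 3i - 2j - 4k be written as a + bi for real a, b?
No. The quaternion -3 + 3i - 2j - 4k has j-coefficient y = -2 and k-coefficient z = -4, not both zero, so it does not lie in the complex subalgebra spanned by 1 and i.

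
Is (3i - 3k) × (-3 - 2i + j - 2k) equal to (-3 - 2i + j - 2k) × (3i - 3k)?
No: pq = -6i + 12j + 12k ≠ -12i - 12j + 6k = qp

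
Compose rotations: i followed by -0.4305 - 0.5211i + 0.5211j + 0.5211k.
0.5211 - 0.4305i + 0.5211j - 0.5211k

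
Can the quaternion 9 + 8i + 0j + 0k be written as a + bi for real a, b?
Yes. The quaternion 9 + 8i has j- and k-coefficients y = z = 0, so it lies in the complex subalgebra spanned by 1 and i.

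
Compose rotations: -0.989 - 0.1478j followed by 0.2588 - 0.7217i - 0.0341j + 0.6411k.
-0.261 + 0.8085i - 0.0045j - 0.5274k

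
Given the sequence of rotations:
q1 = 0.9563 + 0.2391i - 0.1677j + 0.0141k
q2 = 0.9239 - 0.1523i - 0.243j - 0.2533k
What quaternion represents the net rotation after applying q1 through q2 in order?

q2 · q1 = 0.8828 + 0.0294i - 0.4457j - 0.1456k
0.8828 + 0.0294i - 0.4457j - 0.1456k


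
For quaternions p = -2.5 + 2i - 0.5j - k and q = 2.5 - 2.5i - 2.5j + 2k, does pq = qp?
No: pq = -0.5 + 7.75i + 3.5j - 13.75k ≠ -0.5 + 14.75i + 6.5j - 1.25k = qp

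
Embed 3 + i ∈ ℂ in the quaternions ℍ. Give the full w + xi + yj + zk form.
3 + i + 0j + 0k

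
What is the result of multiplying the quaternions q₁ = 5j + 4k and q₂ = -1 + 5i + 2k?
-8 + 10i + 15j - 29k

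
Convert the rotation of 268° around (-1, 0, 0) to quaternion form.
-0.6947 - 0.7193i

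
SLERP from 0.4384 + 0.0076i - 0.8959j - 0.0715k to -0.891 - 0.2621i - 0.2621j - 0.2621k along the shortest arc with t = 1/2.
0.8808 + 0.1787i - 0.4199j + 0.1263k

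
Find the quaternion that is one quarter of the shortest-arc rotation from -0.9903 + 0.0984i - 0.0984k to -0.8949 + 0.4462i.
-0.9792 + 0.1886i - 0.0746k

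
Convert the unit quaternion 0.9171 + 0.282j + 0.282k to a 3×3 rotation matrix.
[[0.6819, -0.5172, 0.5172], [0.5172, 0.841, 0.159], [-0.5172, 0.159, 0.841]]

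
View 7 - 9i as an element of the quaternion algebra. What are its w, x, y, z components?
7 - 9i + 0j + 0k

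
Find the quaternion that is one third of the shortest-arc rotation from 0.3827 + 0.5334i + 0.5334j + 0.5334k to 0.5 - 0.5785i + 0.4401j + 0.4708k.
0.5024 + 0.1688i + 0.5932j + 0.606k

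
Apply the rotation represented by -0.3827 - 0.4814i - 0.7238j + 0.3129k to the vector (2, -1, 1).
(-1.171, -0.247, -2.137)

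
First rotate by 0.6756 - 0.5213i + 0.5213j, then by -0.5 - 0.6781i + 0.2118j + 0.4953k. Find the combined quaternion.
-0.8017 - 0.4557i - 0.3758j + 0.0915k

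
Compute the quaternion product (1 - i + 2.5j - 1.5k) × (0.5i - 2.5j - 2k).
3.75 - 8.25i - 5.25j - 0.75k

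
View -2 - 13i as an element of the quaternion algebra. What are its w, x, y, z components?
-2 - 13i + 0j + 0k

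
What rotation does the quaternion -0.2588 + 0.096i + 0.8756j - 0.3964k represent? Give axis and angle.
axis = (0.0994, 0.9065, -0.4104), θ = 7π/6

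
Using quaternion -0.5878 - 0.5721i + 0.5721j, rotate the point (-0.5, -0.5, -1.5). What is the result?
(1.163, 1.163, -0.209)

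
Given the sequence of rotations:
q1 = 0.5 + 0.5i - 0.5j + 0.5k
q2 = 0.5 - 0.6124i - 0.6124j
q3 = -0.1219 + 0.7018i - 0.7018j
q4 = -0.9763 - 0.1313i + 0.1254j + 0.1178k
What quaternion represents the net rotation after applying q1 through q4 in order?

q2 · q1 = 0.25 - 0.3624i - 0.25j + 0.8624k
q3 · q2 · q1 = 0.0484 - 0.3856i - 0.7502j - 0.5349k
q4 · q3 · q2 · q1 = 0.0592 + 0.3914i + 0.6228j + 0.6748k
0.0592 + 0.3914i + 0.6228j + 0.6748k


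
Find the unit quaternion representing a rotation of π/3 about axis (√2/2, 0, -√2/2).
0.866 + 0.3536i - 0.3536k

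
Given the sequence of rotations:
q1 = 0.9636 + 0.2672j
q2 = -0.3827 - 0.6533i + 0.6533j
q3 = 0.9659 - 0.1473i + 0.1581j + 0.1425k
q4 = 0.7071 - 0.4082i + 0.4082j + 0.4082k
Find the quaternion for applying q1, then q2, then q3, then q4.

q2 · q1 = -0.5433 - 0.6295i + 0.5273j - 0.1746k
q3 · q2 · q1 = -0.676 - 0.6308i + 0.308j - 0.2242k
q4 · q3 · q2 · q1 = -0.7697 - 0.3873i - 0.4072j - 0.3027k
-0.7697 - 0.3873i - 0.4072j - 0.3027k


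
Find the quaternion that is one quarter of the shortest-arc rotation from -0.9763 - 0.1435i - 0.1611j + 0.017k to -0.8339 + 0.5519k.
-0.9731 - 0.1106i - 0.1241j + 0.1593k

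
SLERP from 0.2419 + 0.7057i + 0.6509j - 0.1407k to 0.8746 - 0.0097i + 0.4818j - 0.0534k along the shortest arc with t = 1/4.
0.4552 + 0.5704i + 0.6712j - 0.1301k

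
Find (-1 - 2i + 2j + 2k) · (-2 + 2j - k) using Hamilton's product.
-2i - 8j - 7k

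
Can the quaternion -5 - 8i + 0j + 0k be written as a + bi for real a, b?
Yes. The quaternion -5 - 8i has j- and k-coefficients y = z = 0, so it lies in the complex subalgebra spanned by 1 and i.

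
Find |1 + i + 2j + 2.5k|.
3.5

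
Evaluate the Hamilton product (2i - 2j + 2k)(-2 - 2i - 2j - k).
2 + 2i + 2j - 12k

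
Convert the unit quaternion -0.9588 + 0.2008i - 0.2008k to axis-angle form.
axis = (√2/2, 0, -√2/2), θ = 327°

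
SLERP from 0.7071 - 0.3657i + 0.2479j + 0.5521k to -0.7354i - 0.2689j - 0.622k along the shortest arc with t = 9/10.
0.1017 + 0.6604i + 0.2964j + 0.6825k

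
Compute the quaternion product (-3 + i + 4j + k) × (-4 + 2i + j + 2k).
4 - 3i - 19j - 17k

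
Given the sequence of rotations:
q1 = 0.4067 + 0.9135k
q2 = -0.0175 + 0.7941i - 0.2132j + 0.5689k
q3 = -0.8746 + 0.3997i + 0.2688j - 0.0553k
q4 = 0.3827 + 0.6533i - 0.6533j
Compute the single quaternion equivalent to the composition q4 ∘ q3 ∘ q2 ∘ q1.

q2 · q1 = -0.5268 + 0.1282i - 0.8121j + 0.2154k
q3 · q2 · q1 = 0.6397 - 0.3097i + 0.4755j - 0.5183k
q4 · q3 · q2 · q1 = 0.7578 + 0.638i + 0.1027j - 0.09k
0.7578 + 0.638i + 0.1027j - 0.09k


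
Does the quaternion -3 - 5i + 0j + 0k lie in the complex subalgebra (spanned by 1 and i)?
Yes. The quaternion -3 - 5i has j- and k-coefficients y = z = 0, so it lies in the complex subalgebra spanned by 1 and i.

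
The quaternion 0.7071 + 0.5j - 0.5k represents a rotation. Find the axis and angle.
axis = (0, √2/2, -√2/2), θ = π/2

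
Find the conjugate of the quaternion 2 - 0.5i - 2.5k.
2 + 0.5i + 2.5k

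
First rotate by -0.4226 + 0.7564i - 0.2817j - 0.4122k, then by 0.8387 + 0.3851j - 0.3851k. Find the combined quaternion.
-0.4047 + 0.3672i - 0.6903j - 0.4743k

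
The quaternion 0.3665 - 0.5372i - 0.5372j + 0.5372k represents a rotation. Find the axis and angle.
axis = (-√3/3, -√3/3, √3/3), θ = 137°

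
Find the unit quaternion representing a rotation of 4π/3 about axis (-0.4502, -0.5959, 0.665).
-0.5 - 0.3899i - 0.5161j + 0.5759k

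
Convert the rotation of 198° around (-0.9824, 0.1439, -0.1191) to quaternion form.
-0.1564 - 0.9703i + 0.1421j - 0.1176k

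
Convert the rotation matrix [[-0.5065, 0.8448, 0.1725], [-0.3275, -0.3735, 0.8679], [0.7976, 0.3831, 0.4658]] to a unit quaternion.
-0.3827 + 0.3167i + 0.4084j + 0.7658k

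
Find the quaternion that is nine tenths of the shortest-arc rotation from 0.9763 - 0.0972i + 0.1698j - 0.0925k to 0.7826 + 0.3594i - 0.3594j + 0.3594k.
0.8343 + 0.3209i - 0.3126j + 0.3214k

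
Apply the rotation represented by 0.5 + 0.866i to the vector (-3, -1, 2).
(-3, -1.232, -1.866)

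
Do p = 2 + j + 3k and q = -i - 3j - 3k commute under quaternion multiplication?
No: pq = 12 + 4i - 9j - 5k ≠ 12 - 8i - 3j - 7k = qp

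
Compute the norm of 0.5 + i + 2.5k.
2.739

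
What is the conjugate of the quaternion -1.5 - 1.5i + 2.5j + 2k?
-1.5 + 1.5i - 2.5j - 2k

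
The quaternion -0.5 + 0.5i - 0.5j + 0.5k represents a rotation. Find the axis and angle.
axis = (√3/3, -√3/3, √3/3), θ = 4π/3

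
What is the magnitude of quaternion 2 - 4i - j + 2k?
5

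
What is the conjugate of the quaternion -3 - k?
-3 + k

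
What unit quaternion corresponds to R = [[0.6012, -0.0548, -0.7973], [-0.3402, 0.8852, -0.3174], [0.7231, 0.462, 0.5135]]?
0.866 + 0.225i - 0.4389j - 0.0824k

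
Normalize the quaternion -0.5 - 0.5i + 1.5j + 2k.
-0.1925 - 0.1925i + 0.5774j + 0.7698k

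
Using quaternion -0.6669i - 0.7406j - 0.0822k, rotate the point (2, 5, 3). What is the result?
(5.047, 2.826, -2.131)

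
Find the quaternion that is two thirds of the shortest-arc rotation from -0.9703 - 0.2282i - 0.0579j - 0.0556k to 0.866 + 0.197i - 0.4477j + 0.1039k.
-0.9296 - 0.2141i + 0.2862j - 0.0904k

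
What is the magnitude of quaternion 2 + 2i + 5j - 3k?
√42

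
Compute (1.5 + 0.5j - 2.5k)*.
1.5 - 0.5j + 2.5k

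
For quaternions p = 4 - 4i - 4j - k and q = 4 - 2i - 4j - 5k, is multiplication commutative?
No: pq = -13 - 8i - 50j - 16k ≠ -13 - 40i - 14j - 32k = qp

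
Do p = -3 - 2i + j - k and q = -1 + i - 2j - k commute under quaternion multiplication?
No: pq = 6 - 4i + 2j + 7k ≠ 6 + 2i + 8j + k = qp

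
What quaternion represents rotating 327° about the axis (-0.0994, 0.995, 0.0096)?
-0.9588 - 0.0282i + 0.2826j + 0.0027k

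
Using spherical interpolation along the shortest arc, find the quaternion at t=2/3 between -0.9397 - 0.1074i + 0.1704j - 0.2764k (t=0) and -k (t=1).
-0.4078 - 0.0466i + 0.074j - 0.9089k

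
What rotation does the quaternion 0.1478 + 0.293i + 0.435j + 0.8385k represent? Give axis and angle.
axis = (0.2963, 0.4398, 0.8478), θ = 163°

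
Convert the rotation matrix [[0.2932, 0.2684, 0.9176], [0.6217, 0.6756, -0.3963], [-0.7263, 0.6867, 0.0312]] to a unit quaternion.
0.7071 + 0.3829i + 0.5812j + 0.1249k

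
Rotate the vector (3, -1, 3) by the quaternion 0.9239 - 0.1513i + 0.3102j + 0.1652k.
(4.228, 0.881, 0.593)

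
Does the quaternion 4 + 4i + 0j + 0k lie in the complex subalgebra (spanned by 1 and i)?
Yes. The quaternion 4 + 4i has j- and k-coefficients y = z = 0, so it lies in the complex subalgebra spanned by 1 and i.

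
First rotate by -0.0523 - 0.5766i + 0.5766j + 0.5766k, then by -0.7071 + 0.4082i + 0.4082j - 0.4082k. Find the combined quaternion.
0.2723 + 0.8571i - 0.4291j + 0.0844k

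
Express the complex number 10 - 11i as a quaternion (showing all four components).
10 - 11i + 0j + 0k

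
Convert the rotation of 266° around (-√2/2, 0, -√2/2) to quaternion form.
-0.682 - 0.5171i - 0.5171k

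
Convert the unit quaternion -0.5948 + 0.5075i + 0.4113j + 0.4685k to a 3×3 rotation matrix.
[[0.2227, 0.9748, -0.0138], [-0.1399, 0.0459, 0.9891], [0.9648, -0.2183, 0.1466]]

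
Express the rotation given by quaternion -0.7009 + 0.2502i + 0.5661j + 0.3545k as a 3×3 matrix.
[[0.1077, 0.7802, -0.6162], [-0.2137, 0.6235, 0.7521], [0.971, 0.0506, 0.2339]]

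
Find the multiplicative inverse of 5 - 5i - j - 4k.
0.0746 + 0.0746i + 0.0149j + 0.0597k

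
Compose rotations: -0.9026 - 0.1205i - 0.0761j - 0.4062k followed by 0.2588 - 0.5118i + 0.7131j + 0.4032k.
-0.0772 + 0.1718i - 0.9198j - 0.3442k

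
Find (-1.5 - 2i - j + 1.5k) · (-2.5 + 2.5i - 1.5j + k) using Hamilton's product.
5.75 + 2.5i + 10.5j + 0.25k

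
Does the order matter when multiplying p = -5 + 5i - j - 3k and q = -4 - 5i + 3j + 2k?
Yes: pq = 54 + 12i - 6j + 12k ≠ 54 - 2i - 16j - 8k = qp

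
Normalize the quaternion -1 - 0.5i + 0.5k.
-0.8165 - 0.4082i + 0.4082k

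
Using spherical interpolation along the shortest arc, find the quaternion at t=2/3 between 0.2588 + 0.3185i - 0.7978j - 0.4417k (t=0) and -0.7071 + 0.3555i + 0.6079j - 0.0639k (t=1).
0.6225 - 0.1376i - 0.7601j - 0.1255k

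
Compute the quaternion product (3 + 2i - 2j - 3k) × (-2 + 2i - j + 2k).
-6 - 5i - 9j + 14k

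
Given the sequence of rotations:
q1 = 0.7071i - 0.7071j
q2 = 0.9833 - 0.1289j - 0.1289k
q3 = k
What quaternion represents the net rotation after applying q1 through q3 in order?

q2 · q1 = -0.0911 + 0.6041i - 0.7864j + 0.0911k
q3 · q2 · q1 = -0.0911 + 0.7864i + 0.6041j - 0.0911k
-0.0911 + 0.7864i + 0.6041j - 0.0911k


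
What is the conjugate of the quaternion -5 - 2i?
-5 + 2i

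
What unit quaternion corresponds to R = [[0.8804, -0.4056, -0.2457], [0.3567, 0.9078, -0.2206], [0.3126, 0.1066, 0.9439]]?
0.9659 + 0.0847i - 0.1445j + 0.1973k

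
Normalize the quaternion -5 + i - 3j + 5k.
-0.6455 + 0.1291i - 0.3873j + 0.6455k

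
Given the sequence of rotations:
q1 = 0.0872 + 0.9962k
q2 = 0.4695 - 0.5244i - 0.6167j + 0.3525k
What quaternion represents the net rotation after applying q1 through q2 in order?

q2 · q1 = -0.3102 - 0.6601i + 0.4686j + 0.4985k
-0.3102 - 0.6601i + 0.4686j + 0.4985k


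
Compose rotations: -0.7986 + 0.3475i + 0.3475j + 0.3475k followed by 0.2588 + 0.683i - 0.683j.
-0.2067 - 0.6929i + 0.398j + 0.5646k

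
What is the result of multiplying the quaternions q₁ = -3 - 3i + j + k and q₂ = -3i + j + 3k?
-13 + 11i + 3j - 9k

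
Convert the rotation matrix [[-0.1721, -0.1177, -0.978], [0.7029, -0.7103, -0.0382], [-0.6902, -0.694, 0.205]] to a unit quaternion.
0.284 - 0.5773i - 0.2534j + 0.7224k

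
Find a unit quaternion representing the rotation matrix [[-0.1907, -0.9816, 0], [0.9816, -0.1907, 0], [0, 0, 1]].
0.6361 + 0.7716k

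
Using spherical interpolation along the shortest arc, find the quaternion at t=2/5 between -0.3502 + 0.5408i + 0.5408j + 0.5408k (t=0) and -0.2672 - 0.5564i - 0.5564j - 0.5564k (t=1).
-0.1063 + 0.5741i + 0.5741j + 0.5741k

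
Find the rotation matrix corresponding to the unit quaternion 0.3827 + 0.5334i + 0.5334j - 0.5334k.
[[-0.1381, 0.9773, -0.1608], [0.1608, -0.1381, -0.9773], [-0.9773, -0.1608, -0.1381]]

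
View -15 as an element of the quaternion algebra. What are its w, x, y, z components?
-15 + 0i + 0j + 0k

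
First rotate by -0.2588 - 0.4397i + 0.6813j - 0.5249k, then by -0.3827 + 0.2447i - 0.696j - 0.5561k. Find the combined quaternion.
0.3889 + 0.8491i + 0.2924j + 0.2055k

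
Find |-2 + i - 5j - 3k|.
√39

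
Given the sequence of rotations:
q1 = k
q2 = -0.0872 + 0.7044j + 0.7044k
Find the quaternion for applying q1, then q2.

q2 · q1 = -0.7044 + 0.7044i - 0.0872k
-0.7044 + 0.7044i - 0.0872k


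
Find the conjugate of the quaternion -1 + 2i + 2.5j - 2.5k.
-1 - 2i - 2.5j + 2.5k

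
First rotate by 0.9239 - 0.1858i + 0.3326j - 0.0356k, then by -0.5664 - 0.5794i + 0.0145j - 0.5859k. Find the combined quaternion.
-0.6566 - 0.2357i - 0.0868j - 0.7112k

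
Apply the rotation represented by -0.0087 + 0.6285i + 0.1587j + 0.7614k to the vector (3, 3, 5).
(4.78, -1.027, 4.37)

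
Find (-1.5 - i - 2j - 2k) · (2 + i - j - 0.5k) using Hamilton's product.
-5 - 4.5i - 5j - 0.25k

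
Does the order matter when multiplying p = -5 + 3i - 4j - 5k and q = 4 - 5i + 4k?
Yes: pq = 15 + 21i - 3j - 60k ≠ 15 + 53i - 29j - 20k = qp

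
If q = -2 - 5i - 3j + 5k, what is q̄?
-2 + 5i + 3j - 5k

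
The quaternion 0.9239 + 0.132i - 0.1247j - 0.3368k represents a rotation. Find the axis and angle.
axis = (0.345, -0.3259, -0.8802), θ = π/4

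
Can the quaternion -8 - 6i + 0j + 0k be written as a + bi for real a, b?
Yes. The quaternion -8 - 6i has j- and k-coefficients y = z = 0, so it lies in the complex subalgebra spanned by 1 and i.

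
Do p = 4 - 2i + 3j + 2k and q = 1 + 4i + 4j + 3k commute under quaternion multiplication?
No: pq = -6 + 15i + 33j - 6k ≠ -6 + 13i + 5j + 34k = qp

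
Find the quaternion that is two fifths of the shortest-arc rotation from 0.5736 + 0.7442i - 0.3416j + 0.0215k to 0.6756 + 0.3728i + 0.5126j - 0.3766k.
0.7108 + 0.6841i + 0.0093j - 0.1634k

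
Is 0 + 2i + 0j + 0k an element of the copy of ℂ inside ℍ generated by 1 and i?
Yes. The quaternion 2i has j- and k-coefficients y = z = 0, so it lies in the complex subalgebra spanned by 1 and i.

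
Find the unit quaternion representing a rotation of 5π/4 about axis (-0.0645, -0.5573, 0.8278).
-0.3827 - 0.0596i - 0.5149j + 0.7648k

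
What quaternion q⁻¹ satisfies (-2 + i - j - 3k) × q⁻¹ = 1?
-0.1333 - 0.0667i + 0.0667j + 0.2k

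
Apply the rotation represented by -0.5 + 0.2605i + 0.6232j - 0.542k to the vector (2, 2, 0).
(-1.163, 2.287, -1.19)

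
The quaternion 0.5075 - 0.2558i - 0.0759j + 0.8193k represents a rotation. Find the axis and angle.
axis = (-0.2969, -0.0881, 0.9508), θ = 119°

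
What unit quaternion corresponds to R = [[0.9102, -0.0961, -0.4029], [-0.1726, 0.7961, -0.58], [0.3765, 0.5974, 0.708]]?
0.9239 + 0.3186i - 0.2109j - 0.0207k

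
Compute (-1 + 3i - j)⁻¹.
-0.0909 - 0.2727i + 0.0909j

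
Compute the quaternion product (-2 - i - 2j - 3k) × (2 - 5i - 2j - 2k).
-19 + 6i + 13j - 10k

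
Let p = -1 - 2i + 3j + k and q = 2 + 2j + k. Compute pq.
-9 - 3i + 6j - 3k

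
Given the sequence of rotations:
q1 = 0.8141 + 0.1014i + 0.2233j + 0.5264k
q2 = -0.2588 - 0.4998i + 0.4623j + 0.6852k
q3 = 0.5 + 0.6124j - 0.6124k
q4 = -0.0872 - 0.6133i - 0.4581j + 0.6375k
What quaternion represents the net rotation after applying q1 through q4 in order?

q2 · q1 = -0.6239 - 0.3428i + 0.6511j + 0.2631k
q3 · q2 · q1 = -0.5496 + 0.3885i + 0.1534j + 0.7236k
q4 · q3 · q2 · q1 = -0.1048 - 0.1261i + 0.9298j - 0.3296k
-0.1048 - 0.1261i + 0.9298j - 0.3296k


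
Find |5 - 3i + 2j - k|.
√39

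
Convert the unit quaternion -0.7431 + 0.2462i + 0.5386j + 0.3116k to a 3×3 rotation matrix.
[[0.2256, 0.7283, -0.647], [-0.1979, 0.6846, 0.7016], [0.9539, -0.0302, 0.2986]]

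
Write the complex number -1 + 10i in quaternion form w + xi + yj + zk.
-1 + 10i + 0j + 0k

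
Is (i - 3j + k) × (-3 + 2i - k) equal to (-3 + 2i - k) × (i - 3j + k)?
No: pq = -1 + 12j + 3k ≠ -1 - 6i + 6j - 9k = qp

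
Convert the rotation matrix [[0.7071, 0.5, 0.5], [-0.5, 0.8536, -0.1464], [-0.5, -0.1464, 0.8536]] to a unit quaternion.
0.9239 + 0.2706j - 0.2706k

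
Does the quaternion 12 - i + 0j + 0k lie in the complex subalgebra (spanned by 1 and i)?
Yes. The quaternion 12 - i has j- and k-coefficients y = z = 0, so it lies in the complex subalgebra spanned by 1 and i.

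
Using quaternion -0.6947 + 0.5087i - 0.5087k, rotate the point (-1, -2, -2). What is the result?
(1.966, -2.05, 0.966)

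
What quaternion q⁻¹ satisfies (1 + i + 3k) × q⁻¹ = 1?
0.0909 - 0.0909i - 0.2727k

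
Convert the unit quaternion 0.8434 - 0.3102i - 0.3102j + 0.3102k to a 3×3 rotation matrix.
[[0.6151, -0.3308, -0.7157], [0.7157, 0.6151, 0.3308], [0.3308, -0.7157, 0.6151]]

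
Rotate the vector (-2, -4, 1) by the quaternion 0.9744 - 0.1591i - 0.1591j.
(-2.411, -3.589, 1.519)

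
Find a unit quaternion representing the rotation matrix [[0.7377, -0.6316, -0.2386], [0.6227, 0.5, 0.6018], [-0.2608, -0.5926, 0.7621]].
0.866 - 0.3448i + 0.0064j + 0.3621k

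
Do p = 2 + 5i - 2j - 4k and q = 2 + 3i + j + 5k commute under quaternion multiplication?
No: pq = 11 + 10i - 39j + 13k ≠ 11 + 22i + 35j - 9k = qp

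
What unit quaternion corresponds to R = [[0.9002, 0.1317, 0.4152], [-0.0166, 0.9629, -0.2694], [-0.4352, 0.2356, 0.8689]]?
0.9659 + 0.1307i + 0.2201j - 0.0384k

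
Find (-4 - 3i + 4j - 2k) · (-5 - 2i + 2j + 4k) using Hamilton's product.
14 + 43i - 12j - 4k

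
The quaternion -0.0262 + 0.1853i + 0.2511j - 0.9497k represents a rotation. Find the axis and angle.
axis = (0.1854, 0.2512, -0.95), θ = 183°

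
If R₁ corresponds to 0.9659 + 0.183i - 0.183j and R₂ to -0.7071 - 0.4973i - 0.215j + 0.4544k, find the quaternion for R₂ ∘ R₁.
-0.6313 - 0.5266i + 0.0049j + 0.5693k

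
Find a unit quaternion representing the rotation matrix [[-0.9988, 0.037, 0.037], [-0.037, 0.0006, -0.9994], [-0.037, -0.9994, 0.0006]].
-0.0262 - 0.7069j + 0.7069k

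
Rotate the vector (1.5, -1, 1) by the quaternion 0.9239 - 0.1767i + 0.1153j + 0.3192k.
(1.885, 0.49, 0.675)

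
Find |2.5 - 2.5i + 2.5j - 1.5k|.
√21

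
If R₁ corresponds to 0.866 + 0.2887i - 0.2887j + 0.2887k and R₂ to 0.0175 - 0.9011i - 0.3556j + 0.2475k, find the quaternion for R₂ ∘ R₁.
0.1012 - 0.8065i + 0.0186j + 0.5822k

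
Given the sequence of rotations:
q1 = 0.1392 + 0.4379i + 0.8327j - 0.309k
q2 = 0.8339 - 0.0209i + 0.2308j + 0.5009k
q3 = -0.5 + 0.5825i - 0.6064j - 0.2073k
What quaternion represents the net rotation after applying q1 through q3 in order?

q2 · q1 = 0.0878 - 0.1262i + 0.9394j - 0.3064k
q3 · q2 · q1 = 0.5357 + 0.4948i - 0.3183j + 0.6057k
0.5357 + 0.4948i - 0.3183j + 0.6057k


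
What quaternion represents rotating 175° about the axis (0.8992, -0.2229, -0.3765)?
0.0436 + 0.8983i - 0.2227j - 0.3761k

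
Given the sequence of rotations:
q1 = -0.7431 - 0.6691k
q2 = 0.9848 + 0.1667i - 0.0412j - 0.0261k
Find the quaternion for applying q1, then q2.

q2 · q1 = -0.7493 - 0.0963i + 0.1422j - 0.6395k
-0.7493 - 0.0963i + 0.1422j - 0.6395k


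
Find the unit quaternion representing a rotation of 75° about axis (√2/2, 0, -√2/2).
0.7934 + 0.4305i - 0.4305k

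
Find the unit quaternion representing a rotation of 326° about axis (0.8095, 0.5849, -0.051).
-0.9563 + 0.2367i + 0.171j - 0.0149k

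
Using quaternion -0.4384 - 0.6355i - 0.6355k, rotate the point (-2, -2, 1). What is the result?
(1.538, -0.441, -2.538)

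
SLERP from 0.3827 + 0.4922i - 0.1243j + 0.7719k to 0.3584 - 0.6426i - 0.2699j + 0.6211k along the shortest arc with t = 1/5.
0.4308 + 0.2688i - 0.1796j + 0.8426k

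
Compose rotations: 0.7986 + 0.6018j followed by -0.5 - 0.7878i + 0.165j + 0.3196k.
-0.4986 - 0.8215i - 0.1691j - 0.2189k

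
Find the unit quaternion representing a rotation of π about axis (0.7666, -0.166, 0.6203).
0.7666i - 0.166j + 0.6203k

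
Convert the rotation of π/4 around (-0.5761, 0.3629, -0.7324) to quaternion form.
0.9239 - 0.2205i + 0.1389j - 0.2803k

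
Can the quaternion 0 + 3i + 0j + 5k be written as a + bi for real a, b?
No. The quaternion 3i + 5k has j-coefficient y = 0 and k-coefficient z = 5, not both zero, so it does not lie in the complex subalgebra spanned by 1 and i.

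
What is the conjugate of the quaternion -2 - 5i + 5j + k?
-2 + 5i - 5j - k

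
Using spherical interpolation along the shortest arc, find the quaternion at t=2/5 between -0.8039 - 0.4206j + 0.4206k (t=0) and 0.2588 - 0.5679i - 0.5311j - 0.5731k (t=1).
-0.7313 + 0.2983i - 0.0325j + 0.6125k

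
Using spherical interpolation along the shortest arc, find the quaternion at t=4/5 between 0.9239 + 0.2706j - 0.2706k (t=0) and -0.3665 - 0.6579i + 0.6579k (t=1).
0.5339 + 0.563i + 0.0645j - 0.6275k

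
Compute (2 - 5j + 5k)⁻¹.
0.037 + 0.0926j - 0.0926k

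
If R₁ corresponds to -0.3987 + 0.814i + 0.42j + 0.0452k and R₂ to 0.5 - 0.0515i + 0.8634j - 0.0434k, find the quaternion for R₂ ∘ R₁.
-0.5181 + 0.4848i - 0.1672j - 0.6845k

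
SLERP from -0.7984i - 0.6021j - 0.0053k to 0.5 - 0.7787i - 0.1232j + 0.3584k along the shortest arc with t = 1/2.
0.2716 - 0.8568i - 0.394j + 0.1918k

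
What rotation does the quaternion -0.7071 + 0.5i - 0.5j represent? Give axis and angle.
axis = (√2/2, -√2/2, 0), θ = 3π/2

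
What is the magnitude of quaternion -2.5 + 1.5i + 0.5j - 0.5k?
3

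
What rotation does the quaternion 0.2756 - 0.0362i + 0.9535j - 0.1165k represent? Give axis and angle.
axis = (-0.0377, 0.9919, -0.1212), θ = 148°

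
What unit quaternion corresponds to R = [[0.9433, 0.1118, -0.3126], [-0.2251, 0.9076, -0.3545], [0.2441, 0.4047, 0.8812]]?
0.9659 + 0.1965i - 0.1441j - 0.0872k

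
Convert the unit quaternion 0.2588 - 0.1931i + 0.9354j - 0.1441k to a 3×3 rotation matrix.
[[-0.7915, -0.2867, 0.5398], [-0.4358, 0.8839, -0.1696], [-0.4285, -0.3695, -0.8245]]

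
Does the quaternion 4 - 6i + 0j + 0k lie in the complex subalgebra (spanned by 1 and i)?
Yes. The quaternion 4 - 6i has j- and k-coefficients y = z = 0, so it lies in the complex subalgebra spanned by 1 and i.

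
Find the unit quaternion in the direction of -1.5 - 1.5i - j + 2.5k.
-0.4376 - 0.4376i - 0.2917j + 0.7293k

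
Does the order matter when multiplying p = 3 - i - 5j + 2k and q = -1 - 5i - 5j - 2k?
Yes: pq = -29 + 6i - 22j - 28k ≠ -29 - 34i + 2j + 12k = qp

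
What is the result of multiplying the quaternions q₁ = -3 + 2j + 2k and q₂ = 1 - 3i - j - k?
1 + 9i - j + 11k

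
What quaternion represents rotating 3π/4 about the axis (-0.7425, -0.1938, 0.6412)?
0.3827 - 0.686i - 0.179j + 0.5924k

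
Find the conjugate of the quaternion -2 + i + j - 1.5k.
-2 - i - j + 1.5k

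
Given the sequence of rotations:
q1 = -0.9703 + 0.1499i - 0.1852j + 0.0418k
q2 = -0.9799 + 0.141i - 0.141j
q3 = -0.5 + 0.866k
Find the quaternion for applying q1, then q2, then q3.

q2 · q1 = 0.9035 - 0.2896i + 0.3124j - 0.0459k
q3 · q2 · q1 = -0.412 - 0.1257i - 0.407j + 0.8054k
-0.412 - 0.1257i - 0.407j + 0.8054k


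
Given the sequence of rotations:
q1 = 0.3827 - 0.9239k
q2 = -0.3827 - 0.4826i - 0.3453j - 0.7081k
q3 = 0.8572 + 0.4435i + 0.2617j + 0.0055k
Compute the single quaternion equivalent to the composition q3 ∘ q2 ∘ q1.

q2 · q1 = -0.8007 + 0.1343i - 0.578j + 0.0826k
q3 · q2 · q1 = -0.5951 - 0.2152i - 0.7409j - 0.2251k
-0.5951 - 0.2152i - 0.7409j - 0.2251k


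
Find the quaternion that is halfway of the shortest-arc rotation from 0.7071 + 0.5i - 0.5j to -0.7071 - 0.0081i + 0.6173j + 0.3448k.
0.7427 + 0.2669i - 0.5868j - 0.1811k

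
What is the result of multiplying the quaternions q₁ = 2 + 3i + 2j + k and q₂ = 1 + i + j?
-3 + 4i + 5j + 2k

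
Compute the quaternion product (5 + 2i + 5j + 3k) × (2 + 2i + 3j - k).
-6 + 33j - 3k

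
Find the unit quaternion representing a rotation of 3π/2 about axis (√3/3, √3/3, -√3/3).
-0.7071 + 0.4082i + 0.4082j - 0.4082k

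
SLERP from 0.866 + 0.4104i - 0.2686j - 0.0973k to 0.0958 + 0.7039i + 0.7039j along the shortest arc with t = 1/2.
0.6253 + 0.7245i + 0.283j - 0.0633k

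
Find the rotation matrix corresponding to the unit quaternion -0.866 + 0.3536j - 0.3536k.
[[0.4999, -0.6124, -0.6124], [0.6124, 0.7499, -0.2501], [0.6124, -0.2501, 0.7499]]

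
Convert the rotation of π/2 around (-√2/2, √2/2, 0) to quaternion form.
0.7071 - 0.5i + 0.5j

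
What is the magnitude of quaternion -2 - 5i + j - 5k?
√55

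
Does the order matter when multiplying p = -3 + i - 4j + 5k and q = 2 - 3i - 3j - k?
Yes: pq = -10 + 30i - 13j - 2k ≠ -10 - 8i + 15j + 28k = qp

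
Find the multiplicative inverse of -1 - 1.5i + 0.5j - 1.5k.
-0.1739 + 0.2609i - 0.087j + 0.2609k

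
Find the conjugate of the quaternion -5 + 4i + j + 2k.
-5 - 4i - j - 2k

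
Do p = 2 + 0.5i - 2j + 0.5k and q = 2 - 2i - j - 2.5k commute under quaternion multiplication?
No: pq = 4.25 + 2.5i - 5.75j - 8.5k ≠ 4.25 - 8.5i - 6.25j + 0.5k = qp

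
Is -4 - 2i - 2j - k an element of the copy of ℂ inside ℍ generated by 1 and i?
No. The quaternion -4 - 2i - 2j - k has j-coefficient y = -2 and k-coefficient z = -1, not both zero, so it does not lie in the complex subalgebra spanned by 1 and i.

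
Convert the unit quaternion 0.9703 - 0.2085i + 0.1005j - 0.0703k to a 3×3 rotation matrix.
[[0.9699, 0.0945, 0.2243], [-0.1783, 0.9032, 0.3905], [-0.1657, -0.4187, 0.8929]]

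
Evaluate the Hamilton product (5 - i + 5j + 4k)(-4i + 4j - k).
-20 - 41i + 3j + 11k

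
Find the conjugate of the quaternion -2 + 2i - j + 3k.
-2 - 2i + j - 3k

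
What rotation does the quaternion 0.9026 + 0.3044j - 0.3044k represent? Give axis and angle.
axis = (0, √2/2, -√2/2), θ = 51°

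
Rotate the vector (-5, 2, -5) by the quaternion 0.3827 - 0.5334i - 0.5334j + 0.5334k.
(5.898, -4.359, -0.46)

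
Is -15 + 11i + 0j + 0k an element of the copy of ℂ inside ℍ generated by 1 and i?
Yes. The quaternion -15 + 11i has j- and k-coefficients y = z = 0, so it lies in the complex subalgebra spanned by 1 and i.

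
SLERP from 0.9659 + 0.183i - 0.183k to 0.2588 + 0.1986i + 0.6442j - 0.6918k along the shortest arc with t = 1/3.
0.8391 + 0.2202i + 0.2635j - 0.4219k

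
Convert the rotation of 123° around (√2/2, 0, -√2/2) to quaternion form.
0.4772 + 0.6214i - 0.6214k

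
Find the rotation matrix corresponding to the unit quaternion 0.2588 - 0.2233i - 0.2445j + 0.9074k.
[[-0.7663, -0.3605, -0.5318], [0.5789, -0.7465, -0.3281], [-0.2787, -0.5593, 0.7807]]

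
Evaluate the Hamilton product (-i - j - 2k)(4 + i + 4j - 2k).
1 + 6i - 8j - 11k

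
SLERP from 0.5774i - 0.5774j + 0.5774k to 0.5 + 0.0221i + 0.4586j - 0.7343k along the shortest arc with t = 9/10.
-0.4603 + 0.0445i - 0.4871j + 0.7409k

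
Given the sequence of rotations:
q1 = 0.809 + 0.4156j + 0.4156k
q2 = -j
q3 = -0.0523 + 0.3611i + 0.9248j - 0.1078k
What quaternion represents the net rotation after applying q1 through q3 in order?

q2 · q1 = 0.4156 - 0.4156i - 0.809j
q3 · q2 · q1 = 0.8765 + 0.0846i + 0.4715j + 0.0474k
0.8765 + 0.0846i + 0.4715j + 0.0474k


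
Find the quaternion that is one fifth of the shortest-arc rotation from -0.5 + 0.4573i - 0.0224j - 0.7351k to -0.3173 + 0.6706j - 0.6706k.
-0.492 + 0.3841i + 0.1336j - 0.7698k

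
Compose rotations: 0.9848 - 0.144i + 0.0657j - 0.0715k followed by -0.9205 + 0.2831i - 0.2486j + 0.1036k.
-0.842 + 0.4223i - 0.3j + 0.1506k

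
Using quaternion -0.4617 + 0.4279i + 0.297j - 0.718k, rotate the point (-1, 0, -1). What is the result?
(1.096, -0.886, -0.117)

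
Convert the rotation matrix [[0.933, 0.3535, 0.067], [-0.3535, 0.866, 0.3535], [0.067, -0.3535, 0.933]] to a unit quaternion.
0.9659 - 0.183i - 0.183k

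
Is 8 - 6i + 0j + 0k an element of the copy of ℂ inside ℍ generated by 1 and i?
Yes. The quaternion 8 - 6i has j- and k-coefficients y = z = 0, so it lies in the complex subalgebra spanned by 1 and i.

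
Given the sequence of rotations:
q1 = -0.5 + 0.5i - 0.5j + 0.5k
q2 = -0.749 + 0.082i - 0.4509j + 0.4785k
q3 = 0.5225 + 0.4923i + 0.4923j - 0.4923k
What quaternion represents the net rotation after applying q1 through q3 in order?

q2 · q1 = -0.1312 - 0.4017i + 0.7982j - 0.4293k
q3 · q2 · q1 = -0.4751 - 0.0929i + 0.7616j + 0.431k
-0.4751 - 0.0929i + 0.7616j + 0.431k


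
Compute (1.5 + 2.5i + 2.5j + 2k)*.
1.5 - 2.5i - 2.5j - 2k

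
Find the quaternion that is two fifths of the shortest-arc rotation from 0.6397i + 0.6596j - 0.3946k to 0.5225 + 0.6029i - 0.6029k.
0.2348 + 0.6906i + 0.4327j - 0.5298k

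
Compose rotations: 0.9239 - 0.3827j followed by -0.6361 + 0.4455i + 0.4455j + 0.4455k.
-0.4172 + 0.5821i + 0.655j + 0.2411k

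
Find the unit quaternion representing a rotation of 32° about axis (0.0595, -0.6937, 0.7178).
0.9613 + 0.0164i - 0.1912j + 0.1979k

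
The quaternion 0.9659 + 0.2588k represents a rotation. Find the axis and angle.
axis = (0, 0, 1), θ = π/6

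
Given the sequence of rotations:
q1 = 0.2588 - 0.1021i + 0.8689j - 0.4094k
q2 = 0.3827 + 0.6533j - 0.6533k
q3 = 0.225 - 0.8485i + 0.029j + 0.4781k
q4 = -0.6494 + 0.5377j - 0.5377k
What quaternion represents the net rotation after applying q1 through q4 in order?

q2 · q1 = -0.7361 + 0.2611i + 0.5683j - 0.259k
q3 · q2 · q1 = 0.1633 + 0.4041i + 0.0116j - 0.9k
q4 · q3 · q2 · q1 = -0.5962 - 0.7401i - 0.137j + 0.2794k
-0.5962 - 0.7401i - 0.137j + 0.2794k


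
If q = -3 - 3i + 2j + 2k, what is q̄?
-3 + 3i - 2j - 2k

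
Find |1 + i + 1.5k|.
2.062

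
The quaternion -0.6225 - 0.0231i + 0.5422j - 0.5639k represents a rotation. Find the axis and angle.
axis = (-0.0295, 0.6928, -0.7205), θ = 257°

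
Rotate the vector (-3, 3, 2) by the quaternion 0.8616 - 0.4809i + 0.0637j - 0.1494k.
(-1.746, 4.054, -1.586)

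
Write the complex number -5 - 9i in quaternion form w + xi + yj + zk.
-5 - 9i + 0j + 0k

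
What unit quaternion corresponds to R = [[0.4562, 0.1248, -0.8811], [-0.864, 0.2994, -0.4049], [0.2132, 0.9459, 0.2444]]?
0.7071 + 0.4776i - 0.3869j - 0.3496k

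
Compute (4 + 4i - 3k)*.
4 - 4i + 3k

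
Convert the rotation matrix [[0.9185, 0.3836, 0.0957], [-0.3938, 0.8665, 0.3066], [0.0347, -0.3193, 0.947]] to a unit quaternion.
0.9659 - 0.162i + 0.0158j - 0.2012k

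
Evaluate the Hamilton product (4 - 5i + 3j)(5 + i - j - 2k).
28 - 27i + j - 6k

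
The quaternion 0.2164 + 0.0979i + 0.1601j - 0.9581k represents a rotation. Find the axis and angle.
axis = (0.1003, 0.164, -0.9814), θ = 155°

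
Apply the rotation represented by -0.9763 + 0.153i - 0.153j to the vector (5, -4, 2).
(5.551, -3.449, 1.514)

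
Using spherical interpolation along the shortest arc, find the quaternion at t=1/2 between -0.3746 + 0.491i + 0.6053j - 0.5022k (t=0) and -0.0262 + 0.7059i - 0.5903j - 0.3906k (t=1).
-0.2592 + 0.7741i + 0.0097j - 0.5774k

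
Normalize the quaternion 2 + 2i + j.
0.6667 + 0.6667i + 0.3333j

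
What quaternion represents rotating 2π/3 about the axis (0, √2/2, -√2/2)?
0.5 + 0.6124j - 0.6124k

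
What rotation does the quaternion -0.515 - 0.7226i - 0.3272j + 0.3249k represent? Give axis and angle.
axis = (-0.843, -0.3817, 0.379), θ = 242°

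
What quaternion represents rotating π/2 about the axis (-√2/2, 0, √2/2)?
0.7071 - 0.5i + 0.5k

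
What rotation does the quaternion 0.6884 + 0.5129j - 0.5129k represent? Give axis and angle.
axis = (0, √2/2, -√2/2), θ = 93°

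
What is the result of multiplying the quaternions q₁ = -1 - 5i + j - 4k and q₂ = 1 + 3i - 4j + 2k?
26 - 22i + 3j + 11k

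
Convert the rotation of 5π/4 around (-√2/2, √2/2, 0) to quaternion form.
-0.3827 - 0.6533i + 0.6533j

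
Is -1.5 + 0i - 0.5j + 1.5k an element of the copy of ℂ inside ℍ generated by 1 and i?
No. The quaternion -1.5 - 0.5j + 1.5k has j-coefficient y = -0.5 and k-coefficient z = 1.5, not both zero, so it does not lie in the complex subalgebra spanned by 1 and i.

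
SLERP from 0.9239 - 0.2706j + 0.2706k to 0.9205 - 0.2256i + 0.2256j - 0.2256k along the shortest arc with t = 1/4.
0.9753 - 0.0618i - 0.1501j + 0.1501k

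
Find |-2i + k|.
√5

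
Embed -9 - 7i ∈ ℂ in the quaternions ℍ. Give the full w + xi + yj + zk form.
-9 - 7i + 0j + 0k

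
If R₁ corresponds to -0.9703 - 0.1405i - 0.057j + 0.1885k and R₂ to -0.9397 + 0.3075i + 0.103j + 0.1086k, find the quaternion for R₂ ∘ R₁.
0.9404 - 0.1407i - 0.1196j - 0.2856k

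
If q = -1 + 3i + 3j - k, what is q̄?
-1 - 3i - 3j + k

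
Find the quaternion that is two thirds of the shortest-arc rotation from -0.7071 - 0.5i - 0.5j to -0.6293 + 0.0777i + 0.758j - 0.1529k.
-0.8875 - 0.1796i + 0.4036j - 0.1311k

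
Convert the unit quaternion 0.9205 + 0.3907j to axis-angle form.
axis = (0, 1, 0), θ = 46°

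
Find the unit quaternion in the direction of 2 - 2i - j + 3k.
0.4714 - 0.4714i - 0.2357j + 0.7071k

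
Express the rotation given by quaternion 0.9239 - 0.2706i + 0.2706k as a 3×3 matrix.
[[0.8536, -0.5, -0.1464], [0.5, 0.7071, 0.5], [-0.1464, -0.5, 0.8536]]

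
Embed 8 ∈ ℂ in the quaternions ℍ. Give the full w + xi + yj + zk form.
8 + 0i + 0j + 0k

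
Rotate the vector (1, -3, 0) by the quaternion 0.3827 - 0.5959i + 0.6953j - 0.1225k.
(2.208, -1.702, 1.493)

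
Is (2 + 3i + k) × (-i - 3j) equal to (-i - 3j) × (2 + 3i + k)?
No: pq = 3 + i - 7j - 9k ≠ 3 - 5i - 5j + 9k = qp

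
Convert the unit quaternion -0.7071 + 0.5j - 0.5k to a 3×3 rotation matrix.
[[0, -0.7071, -0.7071], [0.7071, 0.5, -0.5], [0.7071, -0.5, 0.5]]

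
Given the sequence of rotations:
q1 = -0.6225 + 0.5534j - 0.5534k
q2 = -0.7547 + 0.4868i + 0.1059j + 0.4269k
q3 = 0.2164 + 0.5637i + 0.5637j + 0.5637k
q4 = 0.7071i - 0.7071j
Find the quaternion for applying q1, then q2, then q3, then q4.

q2 · q1 = 0.6474 - 0.5979i - 0.2142j + 0.4213k
q3 · q2 · q1 = 0.3604 + 0.5938i - 0.2559j + 0.6724k
q4 · q3 · q2 · q1 = -0.6008 - 0.2206i - 0.7303j + 0.2389k
-0.6008 - 0.2206i - 0.7303j + 0.2389k


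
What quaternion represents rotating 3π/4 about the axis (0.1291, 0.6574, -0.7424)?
0.3827 + 0.1193i + 0.6074j - 0.6859k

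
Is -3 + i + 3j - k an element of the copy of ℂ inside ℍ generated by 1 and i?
No. The quaternion -3 + i + 3j - k has j-coefficient y = 3 and k-coefficient z = -1, not both zero, so it does not lie in the complex subalgebra spanned by 1 and i.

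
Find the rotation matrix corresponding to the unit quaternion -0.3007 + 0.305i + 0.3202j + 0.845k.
[[-0.6331, 0.7035, 0.3229], [-0.3129, -0.6141, 0.7246], [0.708, 0.3577, 0.6089]]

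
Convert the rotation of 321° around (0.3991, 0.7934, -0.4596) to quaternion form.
-0.9426 + 0.1332i + 0.2648j - 0.1534k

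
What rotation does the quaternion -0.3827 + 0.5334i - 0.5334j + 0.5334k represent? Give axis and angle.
axis = (√3/3, -√3/3, √3/3), θ = 5π/4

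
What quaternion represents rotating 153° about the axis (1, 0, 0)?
0.2334 + 0.9724i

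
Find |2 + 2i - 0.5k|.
2.872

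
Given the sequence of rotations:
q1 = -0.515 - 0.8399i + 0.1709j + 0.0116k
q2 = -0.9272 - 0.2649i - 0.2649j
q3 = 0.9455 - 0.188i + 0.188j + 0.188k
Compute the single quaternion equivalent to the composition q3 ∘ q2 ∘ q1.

q2 · q1 = 0.3003 + 0.9121i - 0.019j - 0.2785k
q3 · q2 · q1 = 0.5113 + 0.7571i + 0.1576j - 0.3748k
0.5113 + 0.7571i + 0.1576j - 0.3748k


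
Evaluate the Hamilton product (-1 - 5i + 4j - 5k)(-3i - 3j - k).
-8 - 16i + 13j + 28k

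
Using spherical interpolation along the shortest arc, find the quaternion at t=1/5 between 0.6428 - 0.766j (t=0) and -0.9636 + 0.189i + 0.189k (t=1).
0.7617 - 0.0432i - 0.645j - 0.0432k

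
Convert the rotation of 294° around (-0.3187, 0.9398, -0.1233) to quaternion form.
-0.8387 - 0.1736i + 0.5119j - 0.0672k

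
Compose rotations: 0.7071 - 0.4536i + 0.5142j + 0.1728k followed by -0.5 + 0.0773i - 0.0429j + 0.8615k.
-0.4453 - 0.1689i - 0.6916j + 0.5431k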